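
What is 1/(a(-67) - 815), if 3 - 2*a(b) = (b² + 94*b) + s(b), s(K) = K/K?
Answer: 2/181 ≈ 0.011050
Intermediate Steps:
s(K) = 1
a(b) = 1 - 47*b - b²/2 (a(b) = 3/2 - ((b² + 94*b) + 1)/2 = 3/2 - (1 + b² + 94*b)/2 = 3/2 + (-½ - 47*b - b²/2) = 1 - 47*b - b²/2)
1/(a(-67) - 815) = 1/((1 - 47*(-67) - ½*(-67)²) - 815) = 1/((1 + 3149 - ½*4489) - 815) = 1/((1 + 3149 - 4489/2) - 815) = 1/(1811/2 - 815) = 1/(181/2) = 2/181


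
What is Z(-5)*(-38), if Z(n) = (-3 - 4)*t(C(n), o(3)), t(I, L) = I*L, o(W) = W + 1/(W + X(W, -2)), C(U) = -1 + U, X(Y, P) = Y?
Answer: -5054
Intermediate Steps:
o(W) = W + 1/(2*W) (o(W) = W + 1/(W + W) = W + 1/(2*W))
Z(n) = 133/6 - 133*n/6 (Z(n) = (-3 - 4)*((-1 + n)*(3 + (½)/3)) = -7*(-1 + n)*(3 + (½)*(⅓)) = -7*(-1 + n)*(3 + ⅙) = -7*(-1 + n)*19/6 = -7*(-19/6 + 19*n/6) = 133/6 - 133*n/6)
Z(-5)*(-38) = (133/6 - 133/6*(-5))*(-38) = (133/6 + 665/6)*(-38) = 133*(-38) = -5054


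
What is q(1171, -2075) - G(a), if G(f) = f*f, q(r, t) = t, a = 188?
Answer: -37419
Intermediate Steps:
G(f) = f²
q(1171, -2075) - G(a) = -2075 - 1*188² = -2075 - 1*35344 = -2075 - 35344 = -37419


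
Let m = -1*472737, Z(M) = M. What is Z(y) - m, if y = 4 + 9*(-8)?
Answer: 472669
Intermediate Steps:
y = -68 (y = 4 - 72 = -68)
m = -472737
Z(y) - m = -68 - 1*(-472737) = -68 + 472737 = 472669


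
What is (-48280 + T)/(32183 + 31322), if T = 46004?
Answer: -2276/63505 ≈ -0.035840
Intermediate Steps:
(-48280 + T)/(32183 + 31322) = (-48280 + 46004)/(32183 + 31322) = -2276/63505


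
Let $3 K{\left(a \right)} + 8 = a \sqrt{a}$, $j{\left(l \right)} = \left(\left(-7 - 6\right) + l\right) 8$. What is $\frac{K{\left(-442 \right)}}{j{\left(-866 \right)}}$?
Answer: $\frac{1}{2637} + \frac{221 i \sqrt{442}}{10548} \approx 0.00037922 + 0.44049 i$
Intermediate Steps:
$j{\left(l \right)} = -104 + 8 l$ ($j{\left(l \right)} = \left(\left(-7 - 6\right) + l\right) 8 = \left(-13 + l\right) 8 = -104 + 8 l$)
$K{\left(a \right)} = - \frac{8}{3} + \frac{a^{\frac{3}{2}}}{3}$ ($K{\left(a \right)} = - \frac{8}{3} + \frac{a \sqrt{a}}{3} = - \frac{8}{3} + \frac{a^{\frac{3}{2}}}{3}$)
$\frac{K{\left(-442 \right)}}{j{\left(-866 \right)}} = \frac{- \frac{8}{3} + \frac{\left(-442\right)^{\frac{3}{2}}}{3}}{-104 + 8 \left(-866\right)} = \frac{- \frac{8}{3} + \frac{\left(-442\right) i \sqrt{442}}{3}}{-104 - 6928} = \frac{- \frac{8}{3} - \frac{442 i \sqrt{442}}{3}}{-7032} = \left(- \frac{8}{3} - \frac{442 i \sqrt{442}}{3}\right) \left(- \frac{1}{7032}\right) = \frac{1}{2637} + \frac{221 i \sqrt{442}}{10548}$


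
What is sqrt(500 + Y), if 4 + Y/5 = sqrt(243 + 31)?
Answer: sqrt(480 + 5*sqrt(274)) ≈ 23.723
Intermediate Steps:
Y = -20 + 5*sqrt(274) (Y = -20 + 5*sqrt(243 + 31) = -20 + 5*sqrt(274) ≈ 62.765)
sqrt(500 + Y) = sqrt(500 + (-20 + 5*sqrt(274))) = sqrt(480 + 5*sqrt(274))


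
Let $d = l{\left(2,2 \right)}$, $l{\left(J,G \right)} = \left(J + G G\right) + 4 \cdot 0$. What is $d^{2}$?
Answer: $36$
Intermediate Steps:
$l{\left(J,G \right)} = J + G^{2}$ ($l{\left(J,G \right)} = \left(J + G^{2}\right) + 0 = J + G^{2}$)
$d = 6$ ($d = 2 + 2^{2} = 2 + 4 = 6$)
$d^{2} = 6^{2} = 36$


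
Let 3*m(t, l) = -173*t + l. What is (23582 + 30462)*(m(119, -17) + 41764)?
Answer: 1885919424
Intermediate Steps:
m(t, l) = -173*t/3 + l/3 (m(t, l) = (-173*t + l)/3 = (l - 173*t)/3 = -173*t/3 + l/3)
(23582 + 30462)*(m(119, -17) + 41764) = (23582 + 30462)*((-173/3*119 + (⅓)*(-17)) + 41764) = 54044*((-20587/3 - 17/3) + 41764) = 54044*(-6868 + 41764) = 54044*34896 = 1885919424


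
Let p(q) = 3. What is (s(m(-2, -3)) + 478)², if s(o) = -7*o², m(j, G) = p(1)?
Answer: 172225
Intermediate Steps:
m(j, G) = 3
(s(m(-2, -3)) + 478)² = (-7*3² + 478)² = (-7*9 + 478)² = (-63 + 478)² = 415² = 172225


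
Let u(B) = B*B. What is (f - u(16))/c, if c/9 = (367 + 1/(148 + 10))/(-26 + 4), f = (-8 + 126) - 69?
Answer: 79948/57987 ≈ 1.3787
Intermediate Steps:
u(B) = B**2
f = 49 (f = 118 - 69 = 49)
c = -521883/3476 (c = 9*((367 + 1/(148 + 10))/(-26 + 4)) = 9*((367 + 1/158)/(-22)) = 9*((367 + 1/158)*(-1/22)) = 9*((57987/158)*(-1/22)) = 9*(-57987/3476) = -521883/3476 ≈ -150.14)
(f - u(16))/c = (49 - 1*16**2)/(-521883/3476) = (49 - 1*256)*(-3476/521883) = (49 - 256)*(-3476/521883) = -207*(-3476/521883) = 79948/57987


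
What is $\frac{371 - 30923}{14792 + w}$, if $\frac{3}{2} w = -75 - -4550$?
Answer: $- \frac{45828}{26663} \approx -1.7188$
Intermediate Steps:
$w = \frac{8950}{3}$ ($w = \frac{2 \left(-75 - -4550\right)}{3} = \frac{2 \left(-75 + 4550\right)}{3} = \frac{2}{3} \cdot 4475 = \frac{8950}{3} \approx 2983.3$)
$\frac{371 - 30923}{14792 + w} = \frac{371 - 30923}{14792 + \frac{8950}{3}} = - \frac{30552}{\frac{53326}{3}} = \left(-30552\right) \frac{3}{53326} = - \frac{45828}{26663}$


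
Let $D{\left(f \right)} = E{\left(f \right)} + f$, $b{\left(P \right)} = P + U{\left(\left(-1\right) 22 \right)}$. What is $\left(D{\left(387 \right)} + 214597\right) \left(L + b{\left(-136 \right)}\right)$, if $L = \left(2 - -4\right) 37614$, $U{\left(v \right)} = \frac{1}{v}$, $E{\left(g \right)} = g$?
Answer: $\frac{1068682747405}{22} \approx 4.8576 \cdot 10^{10}$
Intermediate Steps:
$L = 225684$ ($L = \left(2 + 4\right) 37614 = 6 \cdot 37614 = 225684$)
$b{\left(P \right)} = - \frac{1}{22} + P$ ($b{\left(P \right)} = P + \frac{1}{\left(-1\right) 22} = P + \frac{1}{-22} = P - \frac{1}{22} = - \frac{1}{22} + P$)
$D{\left(f \right)} = 2 f$ ($D{\left(f \right)} = f + f = 2 f$)
$\left(D{\left(387 \right)} + 214597\right) \left(L + b{\left(-136 \right)}\right) = \left(2 \cdot 387 + 214597\right) \left(225684 - \frac{2993}{22}\right) = \left(774 + 214597\right) \left(225684 - \frac{2993}{22}\right) = 215371 \cdot \frac{4962055}{22} = \frac{1068682747405}{22}$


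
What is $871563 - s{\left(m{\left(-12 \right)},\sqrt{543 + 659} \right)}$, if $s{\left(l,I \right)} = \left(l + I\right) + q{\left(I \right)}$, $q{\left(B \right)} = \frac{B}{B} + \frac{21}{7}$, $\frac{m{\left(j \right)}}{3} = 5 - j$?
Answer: $871508 - \sqrt{1202} \approx 8.7147 \cdot 10^{5}$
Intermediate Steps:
$m{\left(j \right)} = 15 - 3 j$ ($m{\left(j \right)} = 3 \left(5 - j\right) = 15 - 3 j$)
$q{\left(B \right)} = 4$ ($q{\left(B \right)} = 1 + 21 \cdot \frac{1}{7} = 1 + 3 = 4$)
$s{\left(l,I \right)} = 4 + I + l$ ($s{\left(l,I \right)} = \left(l + I\right) + 4 = \left(I + l\right) + 4 = 4 + I + l$)
$871563 - s{\left(m{\left(-12 \right)},\sqrt{543 + 659} \right)} = 871563 - \left(4 + \sqrt{543 + 659} + \left(15 - -36\right)\right) = 871563 - \left(4 + \sqrt{1202} + \left(15 + 36\right)\right) = 871563 - \left(4 + \sqrt{1202} + 51\right) = 871563 - \left(55 + \sqrt{1202}\right) = 871508 - \sqrt{1202}$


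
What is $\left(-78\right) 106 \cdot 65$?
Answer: $-537420$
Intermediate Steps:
$\left(-78\right) 106 \cdot 65 = \left(-8268\right) 65 = -537420$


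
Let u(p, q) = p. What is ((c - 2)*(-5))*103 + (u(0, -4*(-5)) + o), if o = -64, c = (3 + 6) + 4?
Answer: -5729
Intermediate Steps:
c = 13 (c = 9 + 4 = 13)
((c - 2)*(-5))*103 + (u(0, -4*(-5)) + o) = ((13 - 2)*(-5))*103 + (0 - 64) = (11*(-5))*103 - 64 = -55*103 - 64 = -5665 - 64 = -5729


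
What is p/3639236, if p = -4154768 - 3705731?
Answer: -7860499/3639236 ≈ -2.1599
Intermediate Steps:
p = -7860499
p/3639236 = -7860499/3639236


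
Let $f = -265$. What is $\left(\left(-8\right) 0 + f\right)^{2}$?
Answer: $70225$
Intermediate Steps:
$\left(\left(-8\right) 0 + f\right)^{2} = \left(\left(-8\right) 0 - 265\right)^{2} = \left(0 - 265\right)^{2} = \left(-265\right)^{2} = 70225$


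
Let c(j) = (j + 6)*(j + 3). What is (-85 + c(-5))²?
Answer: 7569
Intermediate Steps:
c(j) = (3 + j)*(6 + j) (c(j) = (6 + j)*(3 + j) = (3 + j)*(6 + j))
(-85 + c(-5))² = (-85 + (18 + (-5)² + 9*(-5)))² = (-85 + (18 + 25 - 45))² = (-85 - 2)² = (-87)² = 7569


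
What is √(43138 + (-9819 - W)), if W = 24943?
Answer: 2*√2094 ≈ 91.521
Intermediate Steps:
√(43138 + (-9819 - W)) = √(43138 + (-9819 - 1*24943)) = √(43138 + (-9819 - 24943)) = √(43138 - 34762) = √8376 = 2*√2094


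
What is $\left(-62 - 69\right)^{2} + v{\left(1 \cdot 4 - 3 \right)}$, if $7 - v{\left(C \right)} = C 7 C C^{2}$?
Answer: $17161$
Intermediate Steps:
$v{\left(C \right)} = 7 - 7 C^{4}$ ($v{\left(C \right)} = 7 - C 7 C C^{2} = 7 - 7 C C^{3} = 7 - 7 C^{4}$)
$\left(-62 - 69\right)^{2} + v{\left(1 \cdot 4 - 3 \right)} = \left(-62 - 69\right)^{2} + \left(7 - 7 \left(1 \cdot 4 - 3\right)^{4}\right) = \left(-131\right)^{2} + \left(7 - 7 \left(4 - 3\right)^{4}\right) = 17161 + \left(7 - 7 \cdot 1^{4}\right) = 17161 + \left(7 - 7\right) = 17161 + 0 = 17161$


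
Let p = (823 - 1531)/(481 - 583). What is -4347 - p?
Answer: -74017/17 ≈ -4353.9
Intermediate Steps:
p = 118/17 (p = -708/(-102) = -708*(-1/102) = 118/17 ≈ 6.9412)
-4347 - p = -4347 - 1*118/17 = -4347 - 118/17 = -74017/17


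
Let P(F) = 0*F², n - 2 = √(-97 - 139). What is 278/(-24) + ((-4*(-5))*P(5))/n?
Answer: -139/12 ≈ -11.583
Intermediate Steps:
n = 2 + 2*I*√59 (n = 2 + √(-97 - 139) = 2 + √(-236) = 2 + 2*I*√59 ≈ 2.0 + 15.362*I)
P(F) = 0
278/(-24) + ((-4*(-5))*P(5))/n = 278/(-24) + (-4*(-5)*0)/(2 + 2*I*√59) = 278*(-1/24) + (20*0)/(2 + 2*I*√59) = -139/12 + 0/(2 + 2*I*√59) = -139/12 + 0 = -139/12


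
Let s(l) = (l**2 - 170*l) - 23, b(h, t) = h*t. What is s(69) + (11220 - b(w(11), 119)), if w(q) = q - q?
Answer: 4228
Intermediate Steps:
w(q) = 0
s(l) = -23 + l**2 - 170*l
s(69) + (11220 - b(w(11), 119)) = (-23 + 69**2 - 170*69) + (11220 - 0*119) = (-23 + 4761 - 11730) + (11220 - 1*0) = -6992 + (11220 + 0) = -6992 + 11220 = 4228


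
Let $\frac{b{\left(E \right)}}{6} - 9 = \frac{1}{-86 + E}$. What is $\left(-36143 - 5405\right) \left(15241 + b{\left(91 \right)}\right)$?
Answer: $- \frac{3177632588}{5} \approx -6.3553 \cdot 10^{8}$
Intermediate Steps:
$b{\left(E \right)} = 54 + \frac{6}{-86 + E}$
$\left(-36143 - 5405\right) \left(15241 + b{\left(91 \right)}\right) = \left(-36143 - 5405\right) \left(15241 + \frac{6 \left(-773 + 9 \cdot 91\right)}{-86 + 91}\right) = - 41548 \left(15241 + \frac{6 \left(-773 + 819\right)}{5}\right) = - 41548 \left(15241 + 6 \cdot \frac{1}{5} \cdot 46\right) = - 41548 \left(15241 + \frac{276}{5}\right) = \left(-41548\right) \frac{76481}{5} = - \frac{3177632588}{5}$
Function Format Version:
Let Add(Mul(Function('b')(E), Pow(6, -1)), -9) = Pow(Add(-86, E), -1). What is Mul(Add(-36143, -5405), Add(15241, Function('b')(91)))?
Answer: Rational(-3177632588, 5) ≈ -6.3553e+8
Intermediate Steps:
Function('b')(E) = Add(54, Mul(6, Pow(Add(-86, E), -1)))
Mul(Add(-36143, -5405), Add(15241, Function('b')(91))) = Mul(Add(-36143, -5405), Add(15241, Mul(6, Pow(Add(-86, 91), -1), Add(-773, Mul(9, 91))))) = Mul(-41548, Add(15241, Mul(6, Pow(5, -1), Add(-773, 819)))) = Mul(-41548, Add(15241, Mul(6, Rational(1, 5), 46))) = Mul(-41548, Add(15241, Rational(276, 5))) = Mul(-41548, Rational(76481, 5)) = Rational(-3177632588, 5)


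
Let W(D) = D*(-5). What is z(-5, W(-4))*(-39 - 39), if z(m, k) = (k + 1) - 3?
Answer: -1404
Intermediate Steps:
W(D) = -5*D
z(m, k) = -2 + k (z(m, k) = (1 + k) - 3 = -2 + k)
z(-5, W(-4))*(-39 - 39) = (-2 - 5*(-4))*(-39 - 39) = (-2 + 20)*(-78) = 18*(-78) = -1404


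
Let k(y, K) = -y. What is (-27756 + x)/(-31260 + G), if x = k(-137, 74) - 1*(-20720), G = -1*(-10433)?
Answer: 6899/20827 ≈ 0.33125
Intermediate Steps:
G = 10433
x = 20857 (x = -1*(-137) - 1*(-20720) = 137 + 20720 = 20857)
(-27756 + x)/(-31260 + G) = (-27756 + 20857)/(-31260 + 10433) = -6899/(-20827) = -6899*(-1/20827) = 6899/20827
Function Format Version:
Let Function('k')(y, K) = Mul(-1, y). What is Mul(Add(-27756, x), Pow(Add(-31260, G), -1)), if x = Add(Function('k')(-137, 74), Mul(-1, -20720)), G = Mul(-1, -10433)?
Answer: Rational(6899, 20827) ≈ 0.33125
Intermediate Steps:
G = 10433
x = 20857 (x = Add(Mul(-1, -137), Mul(-1, -20720)) = Add(137, 20720) = 20857)
Mul(Add(-27756, x), Pow(Add(-31260, G), -1)) = Mul(Add(-27756, 20857), Pow(Add(-31260, 10433), -1)) = Mul(-6899, Pow(-20827, -1)) = Mul(-6899, Rational(-1, 20827)) = Rational(6899, 20827)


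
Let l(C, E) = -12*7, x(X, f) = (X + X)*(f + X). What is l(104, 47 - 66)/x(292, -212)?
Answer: -21/11680 ≈ -0.0017979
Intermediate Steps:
x(X, f) = 2*X*(X + f) (x(X, f) = (2*X)*(X + f) = 2*X*(X + f))
l(C, E) = -84
l(104, 47 - 66)/x(292, -212) = -84*1/(584*(292 - 212)) = -84/(2*292*80) = -84/46720 = -84*1/46720 = -21/11680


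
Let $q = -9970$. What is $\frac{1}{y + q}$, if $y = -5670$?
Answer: $- \frac{1}{15640} \approx -6.3939 \cdot 10^{-5}$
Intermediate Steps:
$\frac{1}{y + q} = \frac{1}{-5670 - 9970} = \frac{1}{-15640} = - \frac{1}{15640}$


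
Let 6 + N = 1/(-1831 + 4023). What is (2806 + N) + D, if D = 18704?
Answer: 47136769/2192 ≈ 21504.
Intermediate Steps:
N = -13151/2192 (N = -6 + 1/(-1831 + 4023) = -6 + 1/2192 = -13151/2192 ≈ -5.9995)
(2806 + N) + D = (2806 - 13151/2192) + 18704 = 6137601/2192 + 18704 = 47136769/2192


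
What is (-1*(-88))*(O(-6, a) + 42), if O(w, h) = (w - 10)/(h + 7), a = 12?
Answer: 68816/19 ≈ 3621.9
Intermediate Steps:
O(w, h) = (-10 + w)/(7 + h)
(-1*(-88))*(O(-6, a) + 42) = (-1*(-88))*((-10 - 6)/(7 + 12) + 42) = 88*(-16/19 + 42) = 88*(782/19) = 68816/19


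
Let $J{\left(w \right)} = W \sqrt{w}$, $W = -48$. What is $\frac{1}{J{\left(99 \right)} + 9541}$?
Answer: $\frac{9541}{90802585} + \frac{144 \sqrt{11}}{90802585} \approx 0.00011033$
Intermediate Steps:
$J{\left(w \right)} = - 48 \sqrt{w}$
$\frac{1}{J{\left(99 \right)} + 9541} = \frac{1}{- 48 \sqrt{99} + 9541} = \frac{1}{- 48 \cdot 3 \sqrt{11} + 9541} = \frac{1}{- 144 \sqrt{11} + 9541} = \frac{1}{9541 - 144 \sqrt{11}}$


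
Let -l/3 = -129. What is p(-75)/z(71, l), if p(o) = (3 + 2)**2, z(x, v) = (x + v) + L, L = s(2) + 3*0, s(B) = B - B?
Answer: 25/458 ≈ 0.054585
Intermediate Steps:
l = 387 (l = -3*(-129) = 387)
s(B) = 0
L = 0 (L = 0 + 3*0 = 0 + 0 = 0)
z(x, v) = v + x (z(x, v) = (x + v) + 0 = (v + x) + 0 = v + x)
p(o) = 25 (p(o) = 5**2 = 25)
p(-75)/z(71, l) = 25/(387 + 71) = 25/458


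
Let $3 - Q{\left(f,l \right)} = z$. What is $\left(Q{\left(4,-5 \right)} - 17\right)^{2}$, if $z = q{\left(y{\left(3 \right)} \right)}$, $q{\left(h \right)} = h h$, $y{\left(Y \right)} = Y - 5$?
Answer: $324$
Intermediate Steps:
$y{\left(Y \right)} = -5 + Y$ ($y{\left(Y \right)} = Y - 5 = -5 + Y$)
$q{\left(h \right)} = h^{2}$
$z = 4$ ($z = \left(-5 + 3\right)^{2} = \left(-2\right)^{2} = 4$)
$Q{\left(f,l \right)} = -1$ ($Q{\left(f,l \right)} = 3 - 4 = -1$)
$\left(Q{\left(4,-5 \right)} - 17\right)^{2} = \left(-1 - 17\right)^{2} = \left(-18\right)^{2} = 324$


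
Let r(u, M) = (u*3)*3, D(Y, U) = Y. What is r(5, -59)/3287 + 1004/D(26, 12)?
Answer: 1650659/42731 ≈ 38.629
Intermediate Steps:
r(u, M) = 9*u (r(u, M) = (3*u)*3 = 9*u)
r(5, -59)/3287 + 1004/D(26, 12) = (9*5)/3287 + 1004/26 = 45*(1/3287) + 1004*(1/26) = 45/3287 + 502/13 = 1650659/42731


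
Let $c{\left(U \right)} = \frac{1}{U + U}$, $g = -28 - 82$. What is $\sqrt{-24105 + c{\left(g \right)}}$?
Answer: $\frac{i \sqrt{291670555}}{110} \approx 155.26 i$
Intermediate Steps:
$g = -110$
$c{\left(U \right)} = \frac{1}{2 U}$
$\sqrt{-24105 + c{\left(g \right)}} = \sqrt{-24105 + \frac{1}{2 \left(-110\right)}} = \sqrt{-24105 + \frac{1}{2} \left(- \frac{1}{110}\right)} = \sqrt{-24105 - \frac{1}{220}} = \sqrt{- \frac{5303101}{220}} = \frac{i \sqrt{291670555}}{110}$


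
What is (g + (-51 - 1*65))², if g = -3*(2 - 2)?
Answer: 13456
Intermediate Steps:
g = 0 (g = -3*0 = 0)
(g + (-51 - 1*65))² = (0 + (-51 - 1*65))² = (0 + (-51 - 65))² = (0 - 116)² = (-116)² = 13456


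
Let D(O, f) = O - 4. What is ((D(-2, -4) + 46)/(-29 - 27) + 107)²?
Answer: 553536/49 ≈ 11297.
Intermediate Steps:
D(O, f) = -4 + O
((D(-2, -4) + 46)/(-29 - 27) + 107)² = (((-4 - 2) + 46)/(-29 - 27) + 107)² = ((-6 + 46)/(-56) + 107)² = (40*(-1/56) + 107)² = (-5/7 + 107)² = (744/7)² = 553536/49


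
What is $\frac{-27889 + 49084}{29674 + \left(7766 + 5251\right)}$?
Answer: $\frac{21195}{42691} \approx 0.49647$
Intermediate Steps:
$\frac{-27889 + 49084}{29674 + \left(7766 + 5251\right)} = \frac{21195}{29674 + 13017} = \frac{21195}{42691}$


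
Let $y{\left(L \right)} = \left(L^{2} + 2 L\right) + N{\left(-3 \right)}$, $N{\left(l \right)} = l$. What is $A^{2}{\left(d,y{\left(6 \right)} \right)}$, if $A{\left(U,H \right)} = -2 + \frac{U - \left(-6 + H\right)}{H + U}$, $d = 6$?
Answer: $\frac{2025}{289} \approx 7.0069$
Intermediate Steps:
$y{\left(L \right)} = -3 + L^{2} + 2 L$ ($y{\left(L \right)} = \left(L^{2} + 2 L\right) - 3 = -3 + L^{2} + 2 L$)
$A{\left(U,H \right)} = -2 + \frac{6 + U - H}{H + U}$ ($A{\left(U,H \right)} = -2 + \frac{U - \left(-6 + H\right)}{H + U} = -2 + \frac{6 + U - H}{H + U}$)
$A^{2}{\left(d,y{\left(6 \right)} \right)} = \left(\frac{6 - 6 - 3 \left(-3 + 6^{2} + 2 \cdot 6\right)}{\left(-3 + 6^{2} + 2 \cdot 6\right) + 6}\right)^{2} = \left(\frac{6 - 6 - 3 \left(-3 + 36 + 12\right)}{\left(-3 + 36 + 12\right) + 6}\right)^{2} = \left(\frac{6 - 6 - 135}{45 + 6}\right)^{2} = \left(\frac{6 - 6 - 135}{51}\right)^{2} = \left(\frac{1}{51} \left(-135\right)\right)^{2} = \left(- \frac{45}{17}\right)^{2} = \frac{2025}{289}$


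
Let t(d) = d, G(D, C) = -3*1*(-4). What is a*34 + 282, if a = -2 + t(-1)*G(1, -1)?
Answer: -194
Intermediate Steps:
G(D, C) = 12 (G(D, C) = -3*(-4) = 12)
a = -14 (a = -2 - 1*12 = -2 - 12 = -14)
a*34 + 282 = -14*34 + 282 = -476 + 282 = -194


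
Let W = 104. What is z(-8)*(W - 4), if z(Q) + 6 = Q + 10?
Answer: -400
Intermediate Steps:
z(Q) = 4 + Q (z(Q) = -6 + (Q + 10) = -6 + (10 + Q) = 4 + Q)
z(-8)*(W - 4) = (4 - 8)*(104 - 4) = -4*100 = -400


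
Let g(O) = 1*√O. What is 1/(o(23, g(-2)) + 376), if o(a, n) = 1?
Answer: 1/377 ≈ 0.0026525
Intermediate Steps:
g(O) = √O
1/(o(23, g(-2)) + 376) = 1/(1 + 376) = 1/377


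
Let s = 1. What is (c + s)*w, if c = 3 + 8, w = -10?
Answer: -120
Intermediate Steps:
c = 11
(c + s)*w = (11 + 1)*(-10) = 12*(-10) = -120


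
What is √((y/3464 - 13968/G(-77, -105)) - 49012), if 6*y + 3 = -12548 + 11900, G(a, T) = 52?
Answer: I*√24983822076785/22516 ≈ 221.99*I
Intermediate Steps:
y = -217/2 (y = -½ + (-12548 + 11900)/6 = -½ + (⅙)*(-648) = -½ - 108 = -217/2 ≈ -108.50)
√((y/3464 - 13968/G(-77, -105)) - 49012) = √((-217/2/3464 - 13968/52) - 49012) = √((-217/2*1/3464 - 13968*1/52) - 49012) = √((-217/6928 - 3492/13) - 49012) = √(-24195397/90064 - 49012) = √(-4438412165/90064) = I*√24983822076785/22516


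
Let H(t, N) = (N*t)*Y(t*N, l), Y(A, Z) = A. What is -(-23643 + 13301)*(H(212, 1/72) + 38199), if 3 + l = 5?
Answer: 64013282735/162 ≈ 3.9514e+8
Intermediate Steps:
l = 2 (l = -3 + 5 = 2)
H(t, N) = N²*t² (H(t, N) = (N*t)*(t*N) = (N*t)*(N*t) = N²*t²)
-(-23643 + 13301)*(H(212, 1/72) + 38199) = -(-23643 + 13301)*((1/72)²*212² + 38199) = -(-10342)*((1/72)²*44944 + 38199) = -(-10342)*((1/5184)*44944 + 38199) = -(-10342)*(2809/324 + 38199) = -(-10342)*12379285/324 = -1*(-64013282735/162) = 64013282735/162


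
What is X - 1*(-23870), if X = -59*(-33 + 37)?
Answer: 23634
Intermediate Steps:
X = -236 (X = -59*4 = -236)
X - 1*(-23870) = -236 - 1*(-23870) = -236 + 23870 = 23634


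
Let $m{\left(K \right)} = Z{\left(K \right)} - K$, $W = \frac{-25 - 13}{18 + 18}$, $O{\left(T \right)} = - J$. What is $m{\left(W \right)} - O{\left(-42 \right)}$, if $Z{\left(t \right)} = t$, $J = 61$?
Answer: $61$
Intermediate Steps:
$O{\left(T \right)} = -61$ ($O{\left(T \right)} = \left(-1\right) 61 = -61$)
$W = - \frac{19}{18}$ ($W = - \frac{38}{36} = \left(-38\right) \frac{1}{36} = - \frac{19}{18} \approx -1.0556$)
$m{\left(K \right)} = 0$ ($m{\left(K \right)} = K - K = 0$)
$m{\left(W \right)} - O{\left(-42 \right)} = 0 - -61 = 0 + 61 = 61$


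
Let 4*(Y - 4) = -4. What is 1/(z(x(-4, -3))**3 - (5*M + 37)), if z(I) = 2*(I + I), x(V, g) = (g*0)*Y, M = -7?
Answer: -1/2 ≈ -0.50000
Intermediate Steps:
Y = 3 (Y = 4 + (1/4)*(-4) = 4 - 1 = 3)
x(V, g) = 0 (x(V, g) = (g*0)*3 = 0*3 = 0)
z(I) = 4*I (z(I) = 2*(2*I) = 4*I)
1/(z(x(-4, -3))**3 - (5*M + 37)) = 1/((4*0)**3 - (5*(-7) + 37)) = 1/(0**3 - (-35 + 37)) = 1/(0 - 1*2) = 1/(0 - 2) = 1/(-2) = -1/2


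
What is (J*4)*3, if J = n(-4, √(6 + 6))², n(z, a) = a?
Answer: 144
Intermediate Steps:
J = 12 (J = (√(6 + 6))² = (√12)² = (2*√3)² = 12)
(J*4)*3 = (12*4)*3 = 48*3 = 144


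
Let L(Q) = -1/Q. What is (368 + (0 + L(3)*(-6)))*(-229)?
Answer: -84730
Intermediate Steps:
(368 + (0 + L(3)*(-6)))*(-229) = (368 + (0 - 1/3*(-6)))*(-229) = (368 + (0 - 1*⅓*(-6)))*(-229) = (368 + (0 - ⅓*(-6)))*(-229) = (368 + (0 + 2))*(-229) = (368 + 2)*(-229) = 370*(-229) = -84730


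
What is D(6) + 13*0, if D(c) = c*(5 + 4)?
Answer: 54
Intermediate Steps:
D(c) = 9*c (D(c) = c*9 = 9*c)
D(6) + 13*0 = 9*6 + 13*0 = 54 + 0 = 54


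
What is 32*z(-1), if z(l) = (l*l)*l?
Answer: -32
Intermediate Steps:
z(l) = l**3 (z(l) = l**2*l = l**3)
32*z(-1) = 32*(-1)**3 = 32*(-1) = -32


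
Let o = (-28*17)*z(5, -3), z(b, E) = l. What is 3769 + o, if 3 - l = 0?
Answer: 2341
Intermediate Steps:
l = 3 (l = 3 - 1*0 = 3 + 0 = 3)
z(b, E) = 3
o = -1428 (o = -28*17*3 = -476*3 = -1428)
3769 + o = 3769 - 1428 = 2341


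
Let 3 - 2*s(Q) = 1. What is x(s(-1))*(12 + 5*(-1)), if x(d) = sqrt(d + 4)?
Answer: 7*sqrt(5) ≈ 15.652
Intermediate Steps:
s(Q) = 1 (s(Q) = 3/2 - 1/2*1 = 3/2 - 1/2 = 1)
x(d) = sqrt(4 + d)
x(s(-1))*(12 + 5*(-1)) = sqrt(4 + 1)*(12 + 5*(-1)) = sqrt(5)*(12 - 5) = sqrt(5)*7 = 7*sqrt(5)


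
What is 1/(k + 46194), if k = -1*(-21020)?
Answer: 1/67214 ≈ 1.4878e-5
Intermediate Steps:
k = 21020
1/(k + 46194) = 1/(21020 + 46194) = 1/67214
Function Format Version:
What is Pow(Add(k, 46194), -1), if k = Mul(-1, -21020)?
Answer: Rational(1, 67214) ≈ 1.4878e-5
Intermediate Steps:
k = 21020
Pow(Add(k, 46194), -1) = Pow(Add(21020, 46194), -1) = Pow(67214, -1) = Rational(1, 67214)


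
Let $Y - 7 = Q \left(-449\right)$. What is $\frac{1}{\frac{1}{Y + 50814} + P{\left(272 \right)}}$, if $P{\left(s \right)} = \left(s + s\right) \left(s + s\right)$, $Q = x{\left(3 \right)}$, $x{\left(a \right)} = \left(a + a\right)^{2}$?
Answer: $\frac{34657}{10256253953} \approx 3.3791 \cdot 10^{-6}$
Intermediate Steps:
$x{\left(a \right)} = 4 a^{2}$ ($x{\left(a \right)} = \left(2 a\right)^{2} = 4 a^{2}$)
$Q = 36$ ($Q = 4 \cdot 3^{2} = 4 \cdot 9 = 36$)
$P{\left(s \right)} = 4 s^{2}$ ($P{\left(s \right)} = 2 s 2 s = 4 s^{2}$)
$Y = -16157$ ($Y = 7 + 36 \left(-449\right) = 7 - 16164 = -16157$)
$\frac{1}{\frac{1}{Y + 50814} + P{\left(272 \right)}} = \frac{1}{\frac{1}{-16157 + 50814} + 4 \cdot 272^{2}} = \frac{1}{\frac{1}{34657} + 4 \cdot 73984} = \frac{1}{\frac{1}{34657} + 295936} = \frac{1}{\frac{10256253953}{34657}} = \frac{34657}{10256253953}$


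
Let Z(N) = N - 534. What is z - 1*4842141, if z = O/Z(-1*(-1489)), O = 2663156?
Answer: -4621581499/955 ≈ -4.8394e+6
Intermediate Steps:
Z(N) = -534 + N
z = 2663156/955 (z = 2663156/(-534 - 1*(-1489)) = 2663156/(-534 + 1489) = 2663156/955 ≈ 2788.6)
z - 1*4842141 = 2663156/955 - 1*4842141 = 2663156/955 - 4842141 = -4621581499/955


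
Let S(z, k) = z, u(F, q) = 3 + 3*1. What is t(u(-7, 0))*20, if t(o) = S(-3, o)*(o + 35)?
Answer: -2460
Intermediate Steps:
u(F, q) = 6 (u(F, q) = 3 + 3 = 6)
t(o) = -105 - 3*o (t(o) = -3*(o + 35) = -3*(35 + o) = -105 - 3*o)
t(u(-7, 0))*20 = (-105 - 3*6)*20 = (-105 - 18)*20 = -123*20 = -2460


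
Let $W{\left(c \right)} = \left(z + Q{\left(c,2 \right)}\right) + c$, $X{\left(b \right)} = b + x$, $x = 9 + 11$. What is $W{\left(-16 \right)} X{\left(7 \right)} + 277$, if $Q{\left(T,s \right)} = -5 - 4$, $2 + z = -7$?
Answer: $-641$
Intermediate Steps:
$z = -9$ ($z = -2 - 7 = -9$)
$Q{\left(T,s \right)} = -9$ ($Q{\left(T,s \right)} = -5 - 4 = -9$)
$x = 20$
$X{\left(b \right)} = 20 + b$ ($X{\left(b \right)} = b + 20 = 20 + b$)
$W{\left(c \right)} = -18 + c$ ($W{\left(c \right)} = \left(-9 - 9\right) + c = -18 + c$)
$W{\left(-16 \right)} X{\left(7 \right)} + 277 = \left(-18 - 16\right) \left(20 + 7\right) + 277 = \left(-34\right) 27 + 277 = -918 + 277 = -641$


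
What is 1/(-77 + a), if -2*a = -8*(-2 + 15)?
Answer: -1/25 ≈ -0.040000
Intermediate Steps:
a = 52 (a = -(-4)*(-2 + 15) = -(-4)*13 = -1/2*(-104) = 52)
1/(-77 + a) = 1/(-77 + 52) = 1/(-25) = -1/25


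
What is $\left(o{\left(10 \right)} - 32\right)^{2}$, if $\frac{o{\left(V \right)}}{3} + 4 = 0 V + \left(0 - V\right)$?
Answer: $5476$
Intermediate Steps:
$o{\left(V \right)} = -12 - 3 V$ ($o{\left(V \right)} = -12 + 3 \left(0 V + \left(0 - V\right)\right) = -12 + 3 \left(0 - V\right) = -12 + 3 \left(- V\right) = -12 - 3 V$)
$\left(o{\left(10 \right)} - 32\right)^{2} = \left(\left(-12 - 30\right) - 32\right)^{2} = \left(-42 - 32\right)^{2} = \left(-74\right)^{2} = 5476$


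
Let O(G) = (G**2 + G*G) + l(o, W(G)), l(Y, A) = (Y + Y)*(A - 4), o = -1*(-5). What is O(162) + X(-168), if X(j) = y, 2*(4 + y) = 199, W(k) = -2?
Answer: 105047/2 ≈ 52524.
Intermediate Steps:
o = 5
l(Y, A) = 2*Y*(-4 + A) (l(Y, A) = (2*Y)*(-4 + A) = 2*Y*(-4 + A))
y = 191/2 (y = -4 + (1/2)*199 = -4 + 199/2 = 191/2 ≈ 95.500)
X(j) = 191/2
O(G) = -60 + 2*G**2 (O(G) = (G**2 + G*G) + 2*5*(-4 - 2) = (G**2 + G**2) + 2*5*(-6) = 2*G**2 - 60 = -60 + 2*G**2)
O(162) + X(-168) = (-60 + 2*162**2) + 191/2 = (-60 + 2*26244) + 191/2 = (-60 + 52488) + 191/2 = 52428 + 191/2 = 105047/2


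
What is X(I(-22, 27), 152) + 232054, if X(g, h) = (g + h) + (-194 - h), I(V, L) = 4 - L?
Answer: 231837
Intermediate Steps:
X(g, h) = -194 + g
X(I(-22, 27), 152) + 232054 = (-194 + (4 - 1*27)) + 232054 = (-194 + (4 - 27)) + 232054 = (-194 - 23) + 232054 = -217 + 232054 = 231837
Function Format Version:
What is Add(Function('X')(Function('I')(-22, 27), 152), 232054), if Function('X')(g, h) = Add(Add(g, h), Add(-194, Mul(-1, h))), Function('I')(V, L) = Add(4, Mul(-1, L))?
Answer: 231837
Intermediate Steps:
Function('X')(g, h) = Add(-194, g)
Add(Function('X')(Function('I')(-22, 27), 152), 232054) = Add(Add(-194, Add(4, Mul(-1, 27))), 232054) = Add(Add(-194, Add(4, -27)), 232054) = Add(Add(-194, -23), 232054) = Add(-217, 232054) = 231837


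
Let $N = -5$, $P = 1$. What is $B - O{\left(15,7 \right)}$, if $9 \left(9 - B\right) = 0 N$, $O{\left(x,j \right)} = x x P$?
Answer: $-216$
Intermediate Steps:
$O{\left(x,j \right)} = x^{2}$ ($O{\left(x,j \right)} = x x 1 = x^{2} \cdot 1 = x^{2}$)
$B = 9$ ($B = 9 - \frac{0 \left(-5\right)}{9} = 9 - 0 = 9 + 0 = 9$)
$B - O{\left(15,7 \right)} = 9 - 15^{2} = 9 - 225 = -216$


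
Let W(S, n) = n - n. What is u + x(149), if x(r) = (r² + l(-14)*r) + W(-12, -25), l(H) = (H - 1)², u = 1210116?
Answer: 1265842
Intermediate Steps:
l(H) = (-1 + H)²
W(S, n) = 0
x(r) = r² + 225*r (x(r) = (r² + (-1 - 14)²*r) + 0 = (r² + (-15)²*r) + 0 = (r² + 225*r) + 0 = r² + 225*r)
u + x(149) = 1210116 + 149*(225 + 149) = 1210116 + 149*374 = 1210116 + 55726 = 1265842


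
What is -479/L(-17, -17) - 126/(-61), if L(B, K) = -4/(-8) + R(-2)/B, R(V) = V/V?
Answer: -991556/915 ≈ -1083.7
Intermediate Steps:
R(V) = 1
L(B, K) = 1/2 + 1/B (L(B, K) = -4/(-8) + 1/B = -4*(-1/8) + 1/B = 1/2 + 1/B)
-479/L(-17, -17) - 126/(-61) = -479*(-34/(2 - 17)) - 126/(-61) = -479/((1/2)*(-1/17)*(-15)) - 126*(-1/61) = -479/15/34 + 126/61 = -479*34/15 + 126/61 = -16286/15 + 126/61 = -991556/915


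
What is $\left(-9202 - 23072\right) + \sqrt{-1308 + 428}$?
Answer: $-32274 + 4 i \sqrt{55} \approx -32274.0 + 29.665 i$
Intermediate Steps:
$\left(-9202 - 23072\right) + \sqrt{-1308 + 428} = -32274 + \sqrt{-880} = -32274 + 4 i \sqrt{55}$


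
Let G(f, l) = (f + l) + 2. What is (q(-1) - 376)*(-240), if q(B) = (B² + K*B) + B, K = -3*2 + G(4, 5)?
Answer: 91440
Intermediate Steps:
G(f, l) = 2 + f + l
K = 5 (K = -3*2 + (2 + 4 + 5) = -6 + 11 = 5)
q(B) = B² + 6*B (q(B) = (B² + 5*B) + B = B² + 6*B)
(q(-1) - 376)*(-240) = (-(6 - 1) - 376)*(-240) = (-1*5 - 376)*(-240) = (-5 - 376)*(-240) = -381*(-240) = 91440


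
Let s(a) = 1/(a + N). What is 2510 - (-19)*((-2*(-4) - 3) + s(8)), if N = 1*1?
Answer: 23464/9 ≈ 2607.1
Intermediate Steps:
N = 1
s(a) = 1/(1 + a) (s(a) = 1/(a + 1) = 1/(1 + a))
2510 - (-19)*((-2*(-4) - 3) + s(8)) = 2510 - (-19)*((-2*(-4) - 3) + 1/(1 + 8)) = 2510 - (-19)*((8 - 3) + 1/9) = 2510 - (-19)*(5 + ⅑) = 2510 - (-19)*46/9 = 2510 - 1*(-874/9) = 2510 + 874/9 = 23464/9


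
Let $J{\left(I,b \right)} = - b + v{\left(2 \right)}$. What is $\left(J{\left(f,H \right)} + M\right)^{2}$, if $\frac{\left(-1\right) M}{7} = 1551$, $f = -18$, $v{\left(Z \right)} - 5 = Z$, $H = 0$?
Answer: $117722500$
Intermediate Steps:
$v{\left(Z \right)} = 5 + Z$
$M = -10857$ ($M = \left(-7\right) 1551 = -10857$)
$J{\left(I,b \right)} = 7 - b$ ($J{\left(I,b \right)} = - b + \left(5 + 2\right) = - b + 7 = 7 - b$)
$\left(J{\left(f,H \right)} + M\right)^{2} = \left(\left(7 - 0\right) - 10857\right)^{2} = \left(\left(7 + 0\right) - 10857\right)^{2} = \left(7 - 10857\right)^{2} = \left(-10850\right)^{2} = 117722500$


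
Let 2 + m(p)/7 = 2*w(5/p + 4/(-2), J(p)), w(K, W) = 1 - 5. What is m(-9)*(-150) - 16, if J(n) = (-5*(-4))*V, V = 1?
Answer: 10484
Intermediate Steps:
J(n) = 20 (J(n) = -5*(-4)*1 = 20*1 = 20)
w(K, W) = -4
m(p) = -70 (m(p) = -14 + 7*(2*(-4)) = -14 + 7*(-8) = -14 - 56 = -70)
m(-9)*(-150) - 16 = -70*(-150) - 16 = 10500 - 16 = 10484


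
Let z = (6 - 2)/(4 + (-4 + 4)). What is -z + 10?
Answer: 9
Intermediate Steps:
z = 1 (z = 4/(4 + 0) = 4/4 = 4*(¼) = 1)
-z + 10 = -1*1 + 10 = -1 + 10 = 9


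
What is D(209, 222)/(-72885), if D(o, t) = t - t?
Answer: 0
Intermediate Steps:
D(o, t) = 0
D(209, 222)/(-72885) = 0/(-72885) = 0*(-1/72885) = 0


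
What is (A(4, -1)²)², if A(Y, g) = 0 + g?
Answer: 1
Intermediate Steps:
A(Y, g) = g
(A(4, -1)²)² = ((-1)²)² = 1² = 1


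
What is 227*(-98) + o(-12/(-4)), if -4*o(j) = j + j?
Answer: -44495/2 ≈ -22248.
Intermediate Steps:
o(j) = -j/2 (o(j) = -(j + j)/4 = -j/2)
227*(-98) + o(-12/(-4)) = 227*(-98) - (-6)/(-4) = -22246 - (-6)*(-1)/4 = -22246 - ½*3 = -22246 - 3/2 = -44495/2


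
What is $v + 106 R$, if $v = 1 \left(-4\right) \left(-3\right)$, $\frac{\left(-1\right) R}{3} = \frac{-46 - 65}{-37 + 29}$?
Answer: $- \frac{17601}{4} \approx -4400.3$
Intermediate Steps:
$R = - \frac{333}{8}$ ($R = - 3 \frac{-46 - 65}{-37 + 29} = - 3 \left(- \frac{111}{-8}\right) = - 3 \left(\left(-111\right) \left(- \frac{1}{8}\right)\right) = \left(-3\right) \frac{111}{8} = - \frac{333}{8} \approx -41.625$)
$v = 12$ ($v = \left(-4\right) \left(-3\right) = 12$)
$v + 106 R = 12 + 106 \left(- \frac{333}{8}\right) = 12 - \frac{17649}{4} = - \frac{17601}{4}$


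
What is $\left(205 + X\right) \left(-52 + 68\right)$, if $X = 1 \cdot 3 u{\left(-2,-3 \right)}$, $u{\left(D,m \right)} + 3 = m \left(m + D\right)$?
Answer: $3856$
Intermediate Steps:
$u{\left(D,m \right)} = -3 + m \left(D + m\right)$ ($u{\left(D,m \right)} = -3 + m \left(m + D\right) = -3 + m \left(D + m\right)$)
$X = 36$ ($X = 1 \cdot 3 \left(-3 + \left(-3\right)^{2} - -6\right) = 3 \left(-3 + 9 + 6\right) = 3 \cdot 12 = 36$)
$\left(205 + X\right) \left(-52 + 68\right) = \left(205 + 36\right) \left(-52 + 68\right) = 241 \cdot 16 = 3856$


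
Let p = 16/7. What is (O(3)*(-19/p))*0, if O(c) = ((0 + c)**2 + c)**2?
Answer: 0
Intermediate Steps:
p = 16/7 (p = 16*(1/7) = 16/7 ≈ 2.2857)
O(c) = (c + c**2)**2 (O(c) = (c**2 + c)**2 = (c + c**2)**2)
(O(3)*(-19/p))*0 = ((3**2*(1 + 3)**2)*(-19/16/7))*0 = ((9*4**2)*(-19*7/16))*0 = ((9*16)*(-133/16))*0 = (144*(-133/16))*0 = -1197*0 = 0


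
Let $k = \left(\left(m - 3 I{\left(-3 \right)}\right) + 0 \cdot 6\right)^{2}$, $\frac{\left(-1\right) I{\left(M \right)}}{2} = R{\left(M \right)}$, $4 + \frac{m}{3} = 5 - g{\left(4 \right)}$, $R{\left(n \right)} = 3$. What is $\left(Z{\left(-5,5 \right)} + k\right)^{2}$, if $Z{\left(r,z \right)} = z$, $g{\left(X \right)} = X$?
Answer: $7396$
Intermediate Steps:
$m = -9$ ($m = -12 + 3 \left(5 - 4\right) = -12 + 3 \cdot 1 = -12 + 3 = -9$)
$I{\left(M \right)} = -6$ ($I{\left(M \right)} = \left(-2\right) 3 = -6$)
$k = 81$ ($k = \left(\left(-9 - -18\right) + 0 \cdot 6\right)^{2} = \left(\left(-9 + 18\right) + 0\right)^{2} = \left(9 + 0\right)^{2} = 9^{2} = 81$)
$\left(Z{\left(-5,5 \right)} + k\right)^{2} = \left(5 + 81\right)^{2} = 86^{2} = 7396$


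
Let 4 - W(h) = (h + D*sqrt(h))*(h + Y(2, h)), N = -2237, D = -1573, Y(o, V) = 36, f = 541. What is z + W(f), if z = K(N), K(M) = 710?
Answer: -311443 + 907621*sqrt(541) ≈ 2.0799e+7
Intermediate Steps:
W(h) = 4 - (36 + h)*(h - 1573*sqrt(h)) (W(h) = 4 - (h - 1573*sqrt(h))*(h + 36) = 4 - (h - 1573*sqrt(h))*(36 + h) = 4 - (36 + h)*(h - 1573*sqrt(h)))
z = 710
z + W(f) = 710 + (4 - 1*541**2 - 36*541 + 1573*541**(3/2) + 56628*sqrt(541)) = 710 + (4 - 1*292681 - 19476 + 1573*(541*sqrt(541)) + 56628*sqrt(541)) = 710 + (4 - 292681 - 19476 + 850993*sqrt(541) + 56628*sqrt(541)) = 710 + (-312153 + 907621*sqrt(541)) = -311443 + 907621*sqrt(541)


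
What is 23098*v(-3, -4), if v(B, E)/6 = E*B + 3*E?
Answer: 0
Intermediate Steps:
v(B, E) = 18*E + 6*B*E (v(B, E) = 6*(E*B + 3*E) = 6*(B*E + 3*E) = 6*(3*E + B*E) = 18*E + 6*B*E)
23098*v(-3, -4) = 23098*(6*(-4)*(3 - 3)) = 23098*(6*(-4)*0) = 23098*0 = 0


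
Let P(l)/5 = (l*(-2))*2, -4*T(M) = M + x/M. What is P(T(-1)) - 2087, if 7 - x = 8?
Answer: -2087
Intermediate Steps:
x = -1 (x = 7 - 1*8 = 7 - 8 = -1)
T(M) = -M/4 + 1/(4*M) (T(M) = -(M - 1/M)/4 = -M/4 + 1/(4*M))
P(l) = -20*l (P(l) = 5*((l*(-2))*2) = 5*(-2*l*2) = 5*(-4*l) = -20*l)
P(T(-1)) - 2087 = -5*(1 - 1*(-1)²)/(-1) - 2087 = -5*(-1)*(1 - 1*1) - 2087 = -5*(-1)*(1 - 1) - 2087 = -5*(-1)*0 - 2087 = -20*0 - 2087 = 0 - 2087 = -2087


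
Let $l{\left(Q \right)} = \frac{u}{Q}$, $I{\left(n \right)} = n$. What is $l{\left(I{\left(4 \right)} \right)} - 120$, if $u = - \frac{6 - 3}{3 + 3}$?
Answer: $- \frac{961}{8} \approx -120.13$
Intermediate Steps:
$u = - \frac{1}{2}$ ($u = - \frac{3}{6} = \left(-1\right) \frac{1}{2} = - \frac{1}{2} \approx -0.5$)
$l{\left(Q \right)} = - \frac{1}{2 Q}$
$l{\left(I{\left(4 \right)} \right)} - 120 = - \frac{1}{2 \cdot 4} - 120 = \left(- \frac{1}{2}\right) \frac{1}{4} - 120 = - \frac{1}{8} - 120 = - \frac{961}{8}$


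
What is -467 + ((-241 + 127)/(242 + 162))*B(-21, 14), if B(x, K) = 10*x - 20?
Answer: -40612/101 ≈ -402.10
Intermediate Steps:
B(x, K) = -20 + 10*x
-467 + ((-241 + 127)/(242 + 162))*B(-21, 14) = -467 + ((-241 + 127)/(242 + 162))*(-20 + 10*(-21)) = -467 + (-114/404)*(-20 - 210) = -467 - 114*1/404*(-230) = -467 - 57/202*(-230) = -467 + 6555/101 = -40612/101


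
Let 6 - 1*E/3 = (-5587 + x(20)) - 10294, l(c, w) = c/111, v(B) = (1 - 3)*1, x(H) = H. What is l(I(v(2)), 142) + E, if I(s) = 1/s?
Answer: 10567421/222 ≈ 47601.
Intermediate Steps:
v(B) = -2 (v(B) = -2*1 = -2)
l(c, w) = c/111 (l(c, w) = c*(1/111) = c/111)
E = 47601 (E = 18 - 3*((-5587 + 20) - 10294) = 18 - 3*(-5567 - 10294) = 18 - 3*(-15861) = 18 + 47583 = 47601)
l(I(v(2)), 142) + E = (1/111)/(-2) + 47601 = (1/111)*(-½) + 47601 = -1/222 + 47601 = 10567421/222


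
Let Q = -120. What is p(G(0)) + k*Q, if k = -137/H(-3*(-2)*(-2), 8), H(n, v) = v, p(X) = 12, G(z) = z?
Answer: 2067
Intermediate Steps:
k = -137/8 ≈ -17.125
p(G(0)) + k*Q = 12 - 137/8*(-120) = 12 + 2055 = 2067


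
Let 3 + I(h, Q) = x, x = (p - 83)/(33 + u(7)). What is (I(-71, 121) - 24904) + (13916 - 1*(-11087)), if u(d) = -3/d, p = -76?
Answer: 6925/76 ≈ 91.118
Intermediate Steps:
x = -371/76 (x = (-76 - 83)/(33 - 3/7) = -159/(33 - 3*⅐) = -159/(33 - 3/7) = -159/228/7 = -159*7/228 = -371/76 ≈ -4.8816)
I(h, Q) = -599/76 (I(h, Q) = -3 - 371/76 = -599/76)
(I(-71, 121) - 24904) + (13916 - 1*(-11087)) = (-599/76 - 24904) + (13916 - 1*(-11087)) = -1893303/76 + (13916 + 11087) = -1893303/76 + 25003 = 6925/76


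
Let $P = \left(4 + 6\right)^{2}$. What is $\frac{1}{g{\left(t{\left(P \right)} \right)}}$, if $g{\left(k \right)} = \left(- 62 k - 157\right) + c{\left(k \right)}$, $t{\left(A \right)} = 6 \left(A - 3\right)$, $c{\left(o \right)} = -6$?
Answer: $- \frac{1}{36247} \approx -2.7588 \cdot 10^{-5}$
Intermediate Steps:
$P = 100$ ($P = 10^{2} = 100$)
$t{\left(A \right)} = -18 + 6 A$ ($t{\left(A \right)} = 6 \left(-3 + A\right) = -18 + 6 A$)
$g{\left(k \right)} = -163 - 62 k$ ($g{\left(k \right)} = \left(- 62 k - 157\right) - 6 = \left(-157 - 62 k\right) - 6 = -163 - 62 k$)
$\frac{1}{g{\left(t{\left(P \right)} \right)}} = \frac{1}{-163 - 62 \left(-18 + 6 \cdot 100\right)} = \frac{1}{-163 - 62 \left(-18 + 600\right)} = \frac{1}{-163 - 36084} = \frac{1}{-36247} = - \frac{1}{36247}$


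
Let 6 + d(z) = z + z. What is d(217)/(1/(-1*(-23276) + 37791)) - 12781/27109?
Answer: 708539136903/27109 ≈ 2.6137e+7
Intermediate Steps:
d(z) = -6 + 2*z (d(z) = -6 + (z + z) = -6 + 2*z)
d(217)/(1/(-1*(-23276) + 37791)) - 12781/27109 = (-6 + 2*217)/(1/(-1*(-23276) + 37791)) - 12781/27109 = (-6 + 434)/(1/(23276 + 37791)) - 12781*1/27109 = 428/(1/61067) - 12781/27109 = 428*61067 - 12781/27109 = 26136676 - 12781/27109 = 708539136903/27109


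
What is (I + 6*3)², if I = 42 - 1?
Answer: 3481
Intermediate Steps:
I = 41
(I + 6*3)² = (41 + 6*3)² = (41 + 18)² = 59² = 3481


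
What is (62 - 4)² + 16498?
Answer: 19862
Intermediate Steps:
(62 - 4)² + 16498 = 58² + 16498 = 3364 + 16498 = 19862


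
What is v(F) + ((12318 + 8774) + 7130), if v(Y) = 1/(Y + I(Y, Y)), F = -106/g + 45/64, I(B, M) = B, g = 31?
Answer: 152087366/5389 ≈ 28222.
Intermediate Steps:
F = -5389/1984 (F = -106/31 + 45/64 = -5389/1984 ≈ -2.7162)
v(Y) = 1/(2*Y) (v(Y) = 1/(Y + Y) = 1/(2*Y))
v(F) + ((12318 + 8774) + 7130) = 1/(2*(-5389/1984)) + ((12318 + 8774) + 7130) = (½)*(-1984/5389) + (21092 + 7130) = -992/5389 + 28222 = 152087366/5389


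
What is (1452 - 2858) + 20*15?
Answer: -1106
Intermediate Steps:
(1452 - 2858) + 20*15 = -1406 + 300 = -1106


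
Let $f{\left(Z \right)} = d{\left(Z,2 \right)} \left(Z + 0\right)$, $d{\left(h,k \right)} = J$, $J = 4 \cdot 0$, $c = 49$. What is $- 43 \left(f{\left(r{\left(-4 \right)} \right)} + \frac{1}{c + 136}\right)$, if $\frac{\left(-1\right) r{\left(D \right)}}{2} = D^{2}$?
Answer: $- \frac{43}{185} \approx -0.23243$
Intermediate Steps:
$J = 0$
$d{\left(h,k \right)} = 0$
$r{\left(D \right)} = - 2 D^{2}$
$f{\left(Z \right)} = 0$ ($f{\left(Z \right)} = 0 \left(Z + 0\right) = 0 Z = 0$)
$- 43 \left(f{\left(r{\left(-4 \right)} \right)} + \frac{1}{c + 136}\right) = - 43 \left(0 + \frac{1}{49 + 136}\right) = - 43 \left(0 + \frac{1}{185}\right) = \left(-43\right) \frac{1}{185} = - \frac{43}{185}$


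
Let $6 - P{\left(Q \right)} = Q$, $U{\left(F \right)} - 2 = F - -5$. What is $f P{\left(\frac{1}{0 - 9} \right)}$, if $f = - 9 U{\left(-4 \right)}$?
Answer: $-165$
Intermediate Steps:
$U{\left(F \right)} = 7 + F$ ($U{\left(F \right)} = 2 + \left(F - -5\right) = 2 + \left(F + 5\right) = 2 + \left(5 + F\right) = 7 + F$)
$P{\left(Q \right)} = 6 - Q$
$f = -27$ ($f = - 9 \left(7 - 4\right) = \left(-9\right) 3 = -27$)
$f P{\left(\frac{1}{0 - 9} \right)} = - 27 \left(6 - \frac{1}{0 - 9}\right) = - 27 \left(6 - \frac{1}{-9}\right) = - 27 \left(6 - - \frac{1}{9}\right) = - 27 \left(6 + \frac{1}{9}\right) = \left(-27\right) \frac{55}{9} = -165$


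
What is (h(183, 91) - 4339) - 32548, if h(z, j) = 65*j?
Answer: -30972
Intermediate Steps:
(h(183, 91) - 4339) - 32548 = (65*91 - 4339) - 32548 = (5915 - 4339) - 32548 = 1576 - 32548 = -30972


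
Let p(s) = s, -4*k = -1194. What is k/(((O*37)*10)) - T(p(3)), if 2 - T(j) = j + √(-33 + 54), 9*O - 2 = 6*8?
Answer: 42373/37000 + √21 ≈ 5.7278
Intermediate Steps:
k = 597/2 (k = -¼*(-1194) = 597/2 ≈ 298.50)
O = 50/9 (O = 2/9 + (6*8)/9 = 2/9 + (⅑)*48 = 2/9 + 16/3 = 50/9 ≈ 5.5556)
T(j) = 2 - j - √21 (T(j) = 2 - (j + √(-33 + 54)) = 2 - (j + √21) = 2 + (-j - √21) = 2 - j - √21)
k/(((O*37)*10)) - T(p(3)) = 597/(2*((((50/9)*37)*10))) - (2 - 1*3 - √21) = 597/(2*(((1850/9)*10))) - (2 - 3 - √21) = 597/(2*(18500/9)) - (-1 - √21) = (597/2)*(9/18500) + (1 + √21) = 5373/37000 + (1 + √21) = 42373/37000 + √21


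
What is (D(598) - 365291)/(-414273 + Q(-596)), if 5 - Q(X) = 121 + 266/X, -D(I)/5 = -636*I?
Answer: -457832002/123487789 ≈ -3.7075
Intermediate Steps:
D(I) = 3180*I (D(I) = -(-3180)*I = 3180*I)
Q(X) = -116 - 266/X (Q(X) = 5 - (121 + 266/X) = 5 + (-121 - 266/X) = -116 - 266/X)
(D(598) - 365291)/(-414273 + Q(-596)) = (3180*598 - 365291)/(-414273 + (-116 - 266/(-596))) = (1901640 - 365291)/(-414273 + (-116 - 266*(-1/596))) = 1536349/(-414273 + (-116 + 133/298)) = 1536349/(-414273 - 34435/298) = 1536349/(-123487789/298) = 1536349*(-298/123487789) = -457832002/123487789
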